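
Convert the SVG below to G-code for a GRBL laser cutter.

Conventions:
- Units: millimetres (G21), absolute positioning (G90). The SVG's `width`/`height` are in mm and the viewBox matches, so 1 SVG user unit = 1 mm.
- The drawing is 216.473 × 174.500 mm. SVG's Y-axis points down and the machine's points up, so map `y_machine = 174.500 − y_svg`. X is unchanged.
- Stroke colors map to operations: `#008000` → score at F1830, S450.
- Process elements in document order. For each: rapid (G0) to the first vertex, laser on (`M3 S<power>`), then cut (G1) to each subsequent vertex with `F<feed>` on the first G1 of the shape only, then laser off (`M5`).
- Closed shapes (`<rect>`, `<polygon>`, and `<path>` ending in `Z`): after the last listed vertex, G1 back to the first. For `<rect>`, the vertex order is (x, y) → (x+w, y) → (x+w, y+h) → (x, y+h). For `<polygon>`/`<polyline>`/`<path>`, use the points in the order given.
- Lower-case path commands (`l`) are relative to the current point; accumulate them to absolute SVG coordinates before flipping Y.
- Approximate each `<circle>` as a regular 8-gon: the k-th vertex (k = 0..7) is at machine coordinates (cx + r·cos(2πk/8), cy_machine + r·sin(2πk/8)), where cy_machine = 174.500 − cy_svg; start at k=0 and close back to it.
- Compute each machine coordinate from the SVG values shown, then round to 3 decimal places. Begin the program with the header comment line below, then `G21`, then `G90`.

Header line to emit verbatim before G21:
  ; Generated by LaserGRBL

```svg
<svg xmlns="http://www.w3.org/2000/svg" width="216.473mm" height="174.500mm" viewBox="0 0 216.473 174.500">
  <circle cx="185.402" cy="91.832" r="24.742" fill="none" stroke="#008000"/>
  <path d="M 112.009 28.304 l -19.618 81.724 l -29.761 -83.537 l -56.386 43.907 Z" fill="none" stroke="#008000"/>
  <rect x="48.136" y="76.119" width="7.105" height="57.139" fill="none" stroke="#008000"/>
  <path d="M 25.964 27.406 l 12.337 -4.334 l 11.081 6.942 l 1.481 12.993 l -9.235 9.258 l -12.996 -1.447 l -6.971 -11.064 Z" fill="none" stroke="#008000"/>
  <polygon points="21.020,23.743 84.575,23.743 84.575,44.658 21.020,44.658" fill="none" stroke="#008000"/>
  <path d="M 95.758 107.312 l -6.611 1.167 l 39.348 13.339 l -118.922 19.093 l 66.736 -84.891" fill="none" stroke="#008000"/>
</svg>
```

; Generated by LaserGRBL
G21
G90
G0 X210.144 Y82.668
M3 S450
G1 X202.897 Y100.163 F1830
G1 X185.402 Y107.410
G1 X167.907 Y100.163
G1 X160.660 Y82.668
G1 X167.907 Y65.173
G1 X185.402 Y57.926
G1 X202.897 Y65.173
G1 X210.144 Y82.668
M5
G0 X112.009 Y146.196
M3 S450
G1 X92.391 Y64.472 F1830
G1 X62.630 Y148.009
G1 X6.244 Y104.102
G1 X112.009 Y146.196
M5
G0 X48.136 Y98.381
M3 S450
G1 X55.241 Y98.381 F1830
G1 X55.241 Y41.242
G1 X48.136 Y41.242
G1 X48.136 Y98.381
M5
G0 X25.964 Y147.094
M3 S450
G1 X38.301 Y151.428 F1830
G1 X49.382 Y144.486
G1 X50.863 Y131.493
G1 X41.628 Y122.235
G1 X28.632 Y123.682
G1 X21.661 Y134.746
G1 X25.964 Y147.094
M5
G0 X21.020 Y150.757
M3 S450
G1 X84.575 Y150.757 F1830
G1 X84.575 Y129.842
G1 X21.020 Y129.842
G1 X21.020 Y150.757
M5
G0 X95.758 Y67.188
M3 S450
G1 X89.147 Y66.021 F1830
G1 X128.495 Y52.682
G1 X9.573 Y33.589
G1 X76.309 Y118.480
M5

Since the viewBox matches the mm dimensions, user units are millimetres directly. The only transform is the Y-flip y_m = 174.500 − y_svg.

Shape 1 is a circle drawn with `<circle>`. Its stroke #008000 means score at S450, F1830. After flipping Y the toolpath is (210.144,82.668) → (202.897,100.163) → (185.402,107.410) → (167.907,100.163) → (160.660,82.668) → (167.907,65.173) → (185.402,57.926) → (202.897,65.173) → (210.144,82.668), returning to the start.

Shape 2 is a closed polygon drawn with `<path>`. Its stroke #008000 means score at S450, F1830. After flipping Y the toolpath is (112.009,146.196) → (92.391,64.472) → (62.630,148.009) → (6.244,104.102) → (112.009,146.196), returning to the start.

Shape 3 is a rectangle drawn with `<rect>`. Its stroke #008000 means score at S450, F1830. After flipping Y the toolpath is (48.136,98.381) → (55.241,98.381) → (55.241,41.242) → (48.136,41.242) → (48.136,98.381), returning to the start.

Shape 4 is a regular polygon drawn with `<path>`. Its stroke #008000 means score at S450, F1830. After flipping Y the toolpath is (25.964,147.094) → (38.301,151.428) → (49.382,144.486) → (50.863,131.493) → (41.628,122.235) → (28.632,123.682) → (21.661,134.746) → (25.964,147.094), returning to the start.

Shape 5 is a rectangle drawn with `<polygon>`. Its stroke #008000 means score at S450, F1830. After flipping Y the toolpath is (21.020,150.757) → (84.575,150.757) → (84.575,129.842) → (21.020,129.842) → (21.020,150.757), returning to the start.

Shape 6 is a open polyline drawn with `<path>`. Its stroke #008000 means score at S450, F1830. After flipping Y the toolpath is (95.758,67.188) → (89.147,66.021) → (128.495,52.682) → (9.573,33.589) → (76.309,118.480).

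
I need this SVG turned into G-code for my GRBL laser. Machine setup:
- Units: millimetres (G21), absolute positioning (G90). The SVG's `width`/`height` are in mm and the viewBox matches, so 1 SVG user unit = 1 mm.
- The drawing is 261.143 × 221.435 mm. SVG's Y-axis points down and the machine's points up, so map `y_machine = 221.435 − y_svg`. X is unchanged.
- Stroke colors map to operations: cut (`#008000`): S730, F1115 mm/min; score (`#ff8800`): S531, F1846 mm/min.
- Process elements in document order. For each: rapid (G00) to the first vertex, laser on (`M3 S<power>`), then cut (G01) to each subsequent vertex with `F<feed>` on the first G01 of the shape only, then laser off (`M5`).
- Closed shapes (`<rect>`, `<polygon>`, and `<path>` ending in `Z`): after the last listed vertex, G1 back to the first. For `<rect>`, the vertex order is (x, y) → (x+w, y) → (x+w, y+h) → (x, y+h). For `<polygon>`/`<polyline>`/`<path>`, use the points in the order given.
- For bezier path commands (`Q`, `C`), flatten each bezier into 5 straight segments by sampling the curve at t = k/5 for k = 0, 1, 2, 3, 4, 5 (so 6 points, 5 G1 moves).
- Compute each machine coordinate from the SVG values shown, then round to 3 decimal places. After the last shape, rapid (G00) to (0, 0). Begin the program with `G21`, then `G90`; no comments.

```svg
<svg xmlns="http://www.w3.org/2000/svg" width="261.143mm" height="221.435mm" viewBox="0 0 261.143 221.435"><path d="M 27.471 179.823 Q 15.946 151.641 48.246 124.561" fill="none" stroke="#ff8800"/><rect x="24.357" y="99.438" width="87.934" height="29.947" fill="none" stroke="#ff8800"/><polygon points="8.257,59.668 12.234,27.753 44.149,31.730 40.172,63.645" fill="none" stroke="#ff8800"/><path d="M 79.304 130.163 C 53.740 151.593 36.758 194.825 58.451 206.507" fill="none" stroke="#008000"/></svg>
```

viewBox `0 0 261.143 221.435` with mm width/height → 1 unit = 1 mm. Flip: y_m = 221.435 − y_svg.

**Shape 1** — `<path>` quadratic bezier, stroke `#ff8800` → score (S531, F1846). Control points (SVG): P0=(27.471,179.823), P1=(15.946,151.641), P2=(48.246,124.561); sampled at t=k/5. Machine vertices: (27.471,41.612) → (24.614,52.841) → (25.263,63.981) → (29.418,75.034) → (37.079,85.998) → (48.246,96.874). Open path.

**Shape 2** — `<rect>` rectangle, stroke `#ff8800` → score (S531, F1846). Machine vertices: (24.357,121.997) → (112.291,121.997) → (112.291,92.050) → (24.357,92.050) → (24.357,121.997). Closed: final G1 returns to the first vertex.

**Shape 3** — `<polygon>` regular polygon, stroke `#ff8800` → score (S531, F1846). Machine vertices: (8.257,161.767) → (12.234,193.682) → (44.149,189.705) → (40.172,157.790) → (8.257,161.767). Closed: final G1 returns to the first vertex.

**Shape 4** — `<path>` cubic bezier, stroke `#008000` → cut (S730, F1115). Control points (SVG): P0=(79.304,130.163), P1=(53.740,151.593), P2=(36.758,194.825), P3=(58.451,206.507); sampled at t=k/5. Machine vertices: (79.304,91.272) → (65.236,76.225) → (54.673,58.506) → (49.057,40.676) → (49.835,25.296) → (58.451,14.928). Open path.

G21
G90
G00 X27.471 Y41.612
M3 S531
G01 X24.614 Y52.841 F1846
G01 X25.263 Y63.981
G01 X29.418 Y75.034
G01 X37.079 Y85.998
G01 X48.246 Y96.874
M5
G00 X24.357 Y121.997
M3 S531
G01 X112.291 Y121.997 F1846
G01 X112.291 Y92.050
G01 X24.357 Y92.050
G01 X24.357 Y121.997
M5
G00 X8.257 Y161.767
M3 S531
G01 X12.234 Y193.682 F1846
G01 X44.149 Y189.705
G01 X40.172 Y157.790
G01 X8.257 Y161.767
M5
G00 X79.304 Y91.272
M3 S730
G01 X65.236 Y76.225 F1115
G01 X54.673 Y58.506
G01 X49.057 Y40.676
G01 X49.835 Y25.296
G01 X58.451 Y14.928
M5
G00 X0.000 Y0.000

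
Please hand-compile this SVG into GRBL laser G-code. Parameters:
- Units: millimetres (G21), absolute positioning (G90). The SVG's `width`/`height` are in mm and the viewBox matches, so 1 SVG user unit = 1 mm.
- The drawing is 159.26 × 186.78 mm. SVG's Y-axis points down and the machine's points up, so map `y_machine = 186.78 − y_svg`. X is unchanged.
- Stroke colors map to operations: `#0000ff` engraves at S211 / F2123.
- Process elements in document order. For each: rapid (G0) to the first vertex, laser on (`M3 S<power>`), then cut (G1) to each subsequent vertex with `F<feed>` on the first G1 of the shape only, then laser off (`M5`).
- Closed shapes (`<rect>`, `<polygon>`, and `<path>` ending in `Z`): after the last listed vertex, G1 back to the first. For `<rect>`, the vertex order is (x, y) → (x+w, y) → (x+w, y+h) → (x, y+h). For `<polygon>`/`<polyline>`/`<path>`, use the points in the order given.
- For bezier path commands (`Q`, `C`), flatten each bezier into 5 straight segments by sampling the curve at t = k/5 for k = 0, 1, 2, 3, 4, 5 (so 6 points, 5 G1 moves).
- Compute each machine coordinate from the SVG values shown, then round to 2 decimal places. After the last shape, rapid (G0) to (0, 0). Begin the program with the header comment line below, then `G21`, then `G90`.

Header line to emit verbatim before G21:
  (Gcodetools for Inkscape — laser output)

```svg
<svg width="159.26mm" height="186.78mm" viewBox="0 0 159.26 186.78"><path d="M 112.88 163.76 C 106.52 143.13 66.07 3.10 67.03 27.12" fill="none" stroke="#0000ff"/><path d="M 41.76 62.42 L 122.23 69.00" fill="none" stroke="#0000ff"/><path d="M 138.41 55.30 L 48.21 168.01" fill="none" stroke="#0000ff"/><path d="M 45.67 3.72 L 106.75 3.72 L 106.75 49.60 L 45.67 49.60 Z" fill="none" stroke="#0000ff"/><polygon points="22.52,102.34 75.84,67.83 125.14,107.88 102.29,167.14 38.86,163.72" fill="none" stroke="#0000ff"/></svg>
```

1 u = 1 mm; y_m = 186.78 − y.

[1] `<path>` cubic bezier, #0000ff→engrave S211 F2123: (112.88,23.02) → (105.58,47.46) → (93.72,86.95) → (80.92,127.88) → (70.82,156.65) → (67.03,159.66)

[2] `<path>` line segment, #0000ff→engrave S211 F2123: (41.76,124.36) → (122.23,117.78)

[3] `<path>` line segment, #0000ff→engrave S211 F2123: (138.41,131.48) → (48.21,18.77)

[4] `<path>` rectangle, #0000ff→engrave S211 F2123: (45.67,183.06) → (106.75,183.06) → (106.75,137.18) → (45.67,137.18) → (45.67,183.06) (closed)

[5] `<polygon>` regular polygon, #0000ff→engrave S211 F2123: (22.52,84.44) → (75.84,118.95) → (125.14,78.90) → (102.29,19.64) → (38.86,23.06) → (22.52,84.44) (closed)

(Gcodetools for Inkscape — laser output)
G21
G90
G0 X112.88 Y23.02
M3 S211
G1 X105.58 Y47.46 F2123
G1 X93.72 Y86.95
G1 X80.92 Y127.88
G1 X70.82 Y156.65
G1 X67.03 Y159.66
M5
G0 X41.76 Y124.36
M3 S211
G1 X122.23 Y117.78 F2123
M5
G0 X138.41 Y131.48
M3 S211
G1 X48.21 Y18.77 F2123
M5
G0 X45.67 Y183.06
M3 S211
G1 X106.75 Y183.06 F2123
G1 X106.75 Y137.18
G1 X45.67 Y137.18
G1 X45.67 Y183.06
M5
G0 X22.52 Y84.44
M3 S211
G1 X75.84 Y118.95 F2123
G1 X125.14 Y78.90
G1 X102.29 Y19.64
G1 X38.86 Y23.06
G1 X22.52 Y84.44
M5
G0 X0.00 Y0.00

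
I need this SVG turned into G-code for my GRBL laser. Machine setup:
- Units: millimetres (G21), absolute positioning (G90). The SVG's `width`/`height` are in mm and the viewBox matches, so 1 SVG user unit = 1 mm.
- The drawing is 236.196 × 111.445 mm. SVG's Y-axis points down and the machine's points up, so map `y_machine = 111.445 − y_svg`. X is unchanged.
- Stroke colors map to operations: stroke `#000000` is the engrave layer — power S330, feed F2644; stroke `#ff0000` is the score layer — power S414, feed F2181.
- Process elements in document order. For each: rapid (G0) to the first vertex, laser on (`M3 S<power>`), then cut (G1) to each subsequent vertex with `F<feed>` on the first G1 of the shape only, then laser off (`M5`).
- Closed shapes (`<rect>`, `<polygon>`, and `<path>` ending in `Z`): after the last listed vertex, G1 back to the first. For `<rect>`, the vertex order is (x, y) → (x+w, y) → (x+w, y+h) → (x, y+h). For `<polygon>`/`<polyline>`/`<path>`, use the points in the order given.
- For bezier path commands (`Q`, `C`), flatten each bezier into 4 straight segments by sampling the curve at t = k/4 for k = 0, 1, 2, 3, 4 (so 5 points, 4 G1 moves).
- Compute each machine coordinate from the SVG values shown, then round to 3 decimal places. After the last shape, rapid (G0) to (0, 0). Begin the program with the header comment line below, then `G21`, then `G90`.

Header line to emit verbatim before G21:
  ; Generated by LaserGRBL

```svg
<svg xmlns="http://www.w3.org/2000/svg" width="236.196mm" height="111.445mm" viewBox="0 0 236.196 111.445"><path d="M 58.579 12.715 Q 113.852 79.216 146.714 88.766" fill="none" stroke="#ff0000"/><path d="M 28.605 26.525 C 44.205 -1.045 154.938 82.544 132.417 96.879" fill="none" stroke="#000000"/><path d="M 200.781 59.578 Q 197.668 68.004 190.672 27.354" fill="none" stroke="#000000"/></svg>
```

viewBox `0 0 236.196 111.445` with mm width/height → 1 unit = 1 mm. Flip: y_m = 111.445 − y_svg.

**Shape 1** — `<path>` quadratic bezier, stroke `#ff0000` → score (S414, F2181). Control points (SVG): P0=(58.579,12.715), P1=(113.852,79.216), P2=(146.714,88.766); sampled at t=k/4. Machine vertices: (58.579,98.730) → (84.815,69.039) → (108.249,46.467) → (128.882,31.013) → (146.714,22.679). Open path.

**Shape 2** — `<path>` cubic bezier, stroke `#000000` → engrave (S330, F2644). Control points (SVG): P0=(28.605,26.525), P1=(44.205,-1.045), P2=(154.938,82.544), P3=(132.417,96.879); sampled at t=k/4. Machine vertices: (28.605,84.920) → (54.574,87.574) → (94.806,65.457) → (127.891,35.483) → (132.417,14.566). Open path.

**Shape 3** — `<path>` quadratic bezier, stroke `#000000` → engrave (S330, F2644). Control points (SVG): P0=(200.781,59.578), P1=(197.668,68.004), P2=(190.672,27.354); sampled at t=k/4. Machine vertices: (200.781,51.867) → (198.982,50.721) → (196.697,55.710) → (193.927,66.833) → (190.672,84.091). Open path.

; Generated by LaserGRBL
G21
G90
G0 X58.579 Y98.730
M3 S414
G1 X84.815 Y69.039 F2181
G1 X108.249 Y46.467
G1 X128.882 Y31.013
G1 X146.714 Y22.679
M5
G0 X28.605 Y84.920
M3 S330
G1 X54.574 Y87.574 F2644
G1 X94.806 Y65.457
G1 X127.891 Y35.483
G1 X132.417 Y14.566
M5
G0 X200.781 Y51.867
M3 S330
G1 X198.982 Y50.721 F2644
G1 X196.697 Y55.710
G1 X193.927 Y66.833
G1 X190.672 Y84.091
M5
G0 X0.000 Y0.000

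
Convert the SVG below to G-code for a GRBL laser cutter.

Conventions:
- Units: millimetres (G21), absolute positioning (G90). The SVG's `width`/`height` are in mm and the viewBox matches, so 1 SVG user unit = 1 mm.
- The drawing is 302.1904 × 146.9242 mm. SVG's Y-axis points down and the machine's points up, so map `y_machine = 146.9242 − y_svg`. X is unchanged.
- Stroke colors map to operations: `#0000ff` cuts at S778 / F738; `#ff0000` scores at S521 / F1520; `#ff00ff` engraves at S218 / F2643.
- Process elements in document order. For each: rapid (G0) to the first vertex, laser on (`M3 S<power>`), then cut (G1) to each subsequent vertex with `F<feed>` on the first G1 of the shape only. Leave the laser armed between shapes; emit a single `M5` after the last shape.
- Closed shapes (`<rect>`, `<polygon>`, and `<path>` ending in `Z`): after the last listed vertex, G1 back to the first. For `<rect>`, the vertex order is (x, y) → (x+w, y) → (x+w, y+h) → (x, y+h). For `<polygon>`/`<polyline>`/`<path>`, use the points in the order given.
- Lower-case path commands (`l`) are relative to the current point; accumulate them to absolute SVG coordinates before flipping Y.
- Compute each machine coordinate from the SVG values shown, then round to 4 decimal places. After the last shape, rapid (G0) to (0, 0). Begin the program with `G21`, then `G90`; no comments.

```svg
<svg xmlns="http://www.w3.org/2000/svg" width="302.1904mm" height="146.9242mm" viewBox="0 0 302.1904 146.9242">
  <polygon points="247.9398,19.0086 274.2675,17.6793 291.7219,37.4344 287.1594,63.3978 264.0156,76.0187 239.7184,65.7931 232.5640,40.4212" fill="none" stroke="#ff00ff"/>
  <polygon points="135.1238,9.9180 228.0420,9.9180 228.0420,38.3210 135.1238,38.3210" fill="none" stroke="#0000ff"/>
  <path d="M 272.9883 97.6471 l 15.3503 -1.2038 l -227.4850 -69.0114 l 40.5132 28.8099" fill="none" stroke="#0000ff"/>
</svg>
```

Since the viewBox matches the mm dimensions, user units are millimetres directly. The only transform is the Y-flip y_m = 146.9242 − y_svg.

Shape 1 is a regular polygon drawn with `<polygon>`. Its stroke #ff00ff means engrave at S218, F2643. After flipping Y the toolpath is (247.9398,127.9156) → (274.2675,129.2449) → (291.7219,109.4898) → (287.1594,83.5264) → (264.0156,70.9055) → (239.7184,81.1311) → (232.5640,106.5030) → (247.9398,127.9156), returning to the start.

Shape 2 is a rectangle drawn with `<polygon>`. Its stroke #0000ff means cut at S778, F738. After flipping Y the toolpath is (135.1238,137.0062) → (228.0420,137.0062) → (228.0420,108.6032) → (135.1238,108.6032) → (135.1238,137.0062), returning to the start.

Shape 3 is a open polyline drawn with `<path>`. Its stroke #0000ff means cut at S778, F738. After flipping Y the toolpath is (272.9883,49.2771) → (288.3386,50.4809) → (60.8536,119.4923) → (101.3668,90.6824).

G21
G90
G0 X247.9398 Y127.9156
M3 S218
G1 X274.2675 Y129.2449 F2643
G1 X291.7219 Y109.4898
G1 X287.1594 Y83.5264
G1 X264.0156 Y70.9055
G1 X239.7184 Y81.1311
G1 X232.5640 Y106.5030
G1 X247.9398 Y127.9156
G0 X135.1238 Y137.0062
M3 S778
G1 X228.0420 Y137.0062 F738
G1 X228.0420 Y108.6032
G1 X135.1238 Y108.6032
G1 X135.1238 Y137.0062
G0 X272.9883 Y49.2771
M3 S778
G1 X288.3386 Y50.4809 F738
G1 X60.8536 Y119.4923
G1 X101.3668 Y90.6824
M5
G0 X0.0000 Y0.0000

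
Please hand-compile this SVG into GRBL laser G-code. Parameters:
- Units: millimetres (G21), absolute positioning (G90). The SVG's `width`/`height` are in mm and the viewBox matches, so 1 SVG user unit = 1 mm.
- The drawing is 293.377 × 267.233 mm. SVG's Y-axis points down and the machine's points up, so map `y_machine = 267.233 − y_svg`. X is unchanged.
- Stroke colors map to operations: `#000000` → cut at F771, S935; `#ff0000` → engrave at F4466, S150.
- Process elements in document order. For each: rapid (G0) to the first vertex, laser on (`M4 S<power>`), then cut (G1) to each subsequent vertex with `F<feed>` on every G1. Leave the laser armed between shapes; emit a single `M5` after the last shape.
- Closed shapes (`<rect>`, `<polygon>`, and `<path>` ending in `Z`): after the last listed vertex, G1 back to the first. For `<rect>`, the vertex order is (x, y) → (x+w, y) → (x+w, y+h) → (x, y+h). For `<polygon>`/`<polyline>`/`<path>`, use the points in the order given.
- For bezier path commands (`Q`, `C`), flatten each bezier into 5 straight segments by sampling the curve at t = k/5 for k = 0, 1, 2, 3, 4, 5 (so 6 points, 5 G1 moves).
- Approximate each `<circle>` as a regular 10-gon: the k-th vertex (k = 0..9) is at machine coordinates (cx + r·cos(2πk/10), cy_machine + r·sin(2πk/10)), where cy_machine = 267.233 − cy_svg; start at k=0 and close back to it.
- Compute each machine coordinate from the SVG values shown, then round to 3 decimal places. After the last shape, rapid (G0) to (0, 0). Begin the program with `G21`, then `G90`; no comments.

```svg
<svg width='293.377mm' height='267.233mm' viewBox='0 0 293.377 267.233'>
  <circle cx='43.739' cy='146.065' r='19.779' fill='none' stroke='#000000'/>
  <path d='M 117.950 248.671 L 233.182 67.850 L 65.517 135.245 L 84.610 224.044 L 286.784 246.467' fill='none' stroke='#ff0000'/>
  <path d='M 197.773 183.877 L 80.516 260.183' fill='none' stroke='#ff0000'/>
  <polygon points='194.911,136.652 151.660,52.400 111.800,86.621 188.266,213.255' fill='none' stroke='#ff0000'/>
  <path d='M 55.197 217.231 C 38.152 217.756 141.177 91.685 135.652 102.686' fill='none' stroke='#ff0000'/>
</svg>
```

G21
G90
G0 X63.518 Y121.168
M4 S935
G1 X59.741 Y132.794 F771
G1 X49.851 Y139.979 F771
G1 X37.627 Y139.979 F771
G1 X27.737 Y132.794 F771
G1 X23.960 Y121.168 F771
G1 X27.737 Y109.542 F771
G1 X37.627 Y102.357 F771
G1 X49.851 Y102.357 F771
G1 X59.741 Y109.542 F771
G1 X63.518 Y121.168 F771
G0 X117.950 Y18.562
M4 S150
G1 X233.182 Y199.383 F4466
G1 X65.517 Y131.988 F4466
G1 X84.610 Y43.189 F4466
G1 X286.784 Y20.766 F4466
G0 X197.773 Y83.356
M4 S150
G1 X80.516 Y7.050 F4466
G0 X194.911 Y130.581
M4 S150
G1 X151.660 Y214.833 F4466
G1 X111.800 Y180.612 F4466
G1 X188.266 Y53.978 F4466
G1 X194.911 Y130.581 F4466
G0 X55.197 Y50.002
M4 S150
G1 X57.549 Y62.769 F4466
G1 X77.745 Y93.263 F4466
G1 X104.810 Y128.828 F4466
G1 X127.770 Y156.808 F4466
G1 X135.652 Y164.547 F4466
M5
G0 X0.000 Y0.000

1 u = 1 mm; y_m = 267.233 − y.

[1] `<circle>` circle, #000000→cut S935 F771: (63.518,121.168) → (59.741,132.794) → (49.851,139.979) → (37.627,139.979) → (27.737,132.794) → (23.960,121.168) → (27.737,109.542) → (37.627,102.357) → (49.851,102.357) → (59.741,109.542) → (63.518,121.168) (closed)

[2] `<path>` open polyline, #ff0000→engrave S150 F4466: (117.950,18.562) → (233.182,199.383) → (65.517,131.988) → (84.610,43.189) → (286.784,20.766)

[3] `<path>` line segment, #ff0000→engrave S150 F4466: (197.773,83.356) → (80.516,7.050)

[4] `<polygon>` closed polygon, #ff0000→engrave S150 F4466: (194.911,130.581) → (151.660,214.833) → (111.800,180.612) → (188.266,53.978) → (194.911,130.581) (closed)

[5] `<path>` cubic bezier, #ff0000→engrave S150 F4466: (55.197,50.002) → (57.549,62.769) → (77.745,93.263) → (104.810,128.828) → (127.770,156.808) → (135.652,164.547)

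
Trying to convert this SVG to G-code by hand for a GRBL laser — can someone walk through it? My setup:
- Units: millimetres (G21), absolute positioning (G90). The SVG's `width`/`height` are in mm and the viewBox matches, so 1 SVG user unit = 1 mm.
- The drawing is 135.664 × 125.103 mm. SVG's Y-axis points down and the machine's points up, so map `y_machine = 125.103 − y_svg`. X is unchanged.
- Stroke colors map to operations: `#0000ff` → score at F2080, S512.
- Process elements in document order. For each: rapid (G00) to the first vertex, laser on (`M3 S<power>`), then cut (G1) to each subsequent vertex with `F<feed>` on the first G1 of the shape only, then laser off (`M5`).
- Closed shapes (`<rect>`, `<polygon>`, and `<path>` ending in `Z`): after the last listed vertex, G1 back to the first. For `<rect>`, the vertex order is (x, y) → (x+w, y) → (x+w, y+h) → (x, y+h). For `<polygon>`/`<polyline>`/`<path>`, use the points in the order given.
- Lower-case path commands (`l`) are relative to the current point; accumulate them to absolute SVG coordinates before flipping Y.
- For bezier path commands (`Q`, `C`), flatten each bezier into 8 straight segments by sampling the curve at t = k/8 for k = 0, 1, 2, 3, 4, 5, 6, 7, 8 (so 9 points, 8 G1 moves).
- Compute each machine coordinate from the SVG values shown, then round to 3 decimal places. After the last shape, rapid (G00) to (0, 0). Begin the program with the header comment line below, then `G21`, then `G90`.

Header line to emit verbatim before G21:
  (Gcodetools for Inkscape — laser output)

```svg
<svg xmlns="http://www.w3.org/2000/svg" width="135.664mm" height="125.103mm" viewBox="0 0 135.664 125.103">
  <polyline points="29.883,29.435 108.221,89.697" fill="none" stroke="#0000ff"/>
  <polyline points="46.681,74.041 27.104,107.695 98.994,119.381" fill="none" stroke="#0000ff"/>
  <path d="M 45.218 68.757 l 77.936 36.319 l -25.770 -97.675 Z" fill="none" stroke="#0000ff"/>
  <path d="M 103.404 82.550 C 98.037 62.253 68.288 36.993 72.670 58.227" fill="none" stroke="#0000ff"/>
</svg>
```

(Gcodetools for Inkscape — laser output)
G21
G90
G00 X29.883 Y95.668
M3 S512
G1 X108.221 Y35.406 F2080
M5
G00 X46.681 Y51.062
M3 S512
G1 X27.104 Y17.408 F2080
G1 X98.994 Y5.722
M5
G00 X45.218 Y56.346
M3 S512
G1 X123.154 Y20.027 F2080
G1 X97.384 Y117.702
G1 X45.218 Y56.346
M5
G00 X103.404 Y42.553
M3 S512
G1 X100.363 Y50.297 F2080
G1 X95.721 Y57.902
G1 X90.166 Y64.767
G1 X84.381 Y70.289
G1 X79.054 Y73.863
G1 X74.869 Y74.888
G1 X72.512 Y72.760
G1 X72.670 Y66.876
M5
G00 X0.000 Y0.000

Since the viewBox matches the mm dimensions, user units are millimetres directly. The only transform is the Y-flip y_m = 125.103 − y_svg.

Shape 1 is a line segment drawn with `<polyline>`. Its stroke #0000ff means score at S512, F2080. After flipping Y the toolpath is (29.883,95.668) → (108.221,35.406).

Shape 2 is a open polyline drawn with `<polyline>`. Its stroke #0000ff means score at S512, F2080. After flipping Y the toolpath is (46.681,51.062) → (27.104,17.408) → (98.994,5.722).

Shape 3 is a closed polygon drawn with `<path>`. Its stroke #0000ff means score at S512, F2080. After flipping Y the toolpath is (45.218,56.346) → (123.154,20.027) → (97.384,117.702) → (45.218,56.346), returning to the start.

Shape 4 is a cubic bezier drawn with `<path>`. Its stroke #0000ff means score at S512, F2080. After flipping Y the toolpath is (103.404,42.553) → (100.363,50.297) → (95.721,57.902) → (90.166,64.767) → (84.381,70.289) → (79.054,73.863) → (74.869,74.888) → (72.512,72.760) → (72.670,66.876).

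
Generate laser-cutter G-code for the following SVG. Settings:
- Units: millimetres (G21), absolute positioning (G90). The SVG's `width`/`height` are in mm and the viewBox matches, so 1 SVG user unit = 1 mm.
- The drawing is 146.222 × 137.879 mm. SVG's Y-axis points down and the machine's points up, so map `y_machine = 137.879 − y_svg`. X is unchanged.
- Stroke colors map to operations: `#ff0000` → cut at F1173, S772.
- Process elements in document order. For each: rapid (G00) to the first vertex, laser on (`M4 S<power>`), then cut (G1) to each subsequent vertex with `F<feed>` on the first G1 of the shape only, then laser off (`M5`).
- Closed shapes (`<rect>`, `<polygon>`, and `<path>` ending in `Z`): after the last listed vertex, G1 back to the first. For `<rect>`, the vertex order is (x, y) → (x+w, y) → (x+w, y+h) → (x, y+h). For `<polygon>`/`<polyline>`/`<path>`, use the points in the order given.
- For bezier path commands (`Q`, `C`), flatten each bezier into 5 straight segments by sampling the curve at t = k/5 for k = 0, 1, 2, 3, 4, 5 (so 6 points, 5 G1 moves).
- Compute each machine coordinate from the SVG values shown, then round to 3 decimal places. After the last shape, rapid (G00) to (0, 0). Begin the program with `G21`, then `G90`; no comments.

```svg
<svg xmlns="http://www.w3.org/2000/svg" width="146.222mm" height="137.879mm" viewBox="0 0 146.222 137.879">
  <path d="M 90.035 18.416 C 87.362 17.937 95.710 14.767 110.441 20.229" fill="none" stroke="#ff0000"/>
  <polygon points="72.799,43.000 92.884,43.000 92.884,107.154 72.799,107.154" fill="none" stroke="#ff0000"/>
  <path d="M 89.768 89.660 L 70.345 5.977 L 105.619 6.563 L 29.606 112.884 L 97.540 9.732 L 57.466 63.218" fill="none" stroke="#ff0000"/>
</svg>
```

G21
G90
G00 X90.035 Y119.463
M4 S772
G1 X89.717 Y119.983 F1173
G1 X91.821 Y120.605
G1 X96.124 Y120.786
G1 X102.405 Y119.982
G1 X110.441 Y117.650
M5
G00 X72.799 Y94.879
M4 S772
G1 X92.884 Y94.879 F1173
G1 X92.884 Y30.725
G1 X72.799 Y30.725
G1 X72.799 Y94.879
M5
G00 X89.768 Y48.219
M4 S772
G1 X70.345 Y131.902 F1173
G1 X105.619 Y131.316
G1 X29.606 Y24.995
G1 X97.540 Y128.147
G1 X57.466 Y74.661
M5
G00 X0.000 Y0.000

Since the viewBox matches the mm dimensions, user units are millimetres directly. The only transform is the Y-flip y_m = 137.879 − y_svg.

Shape 1 is a cubic bezier drawn with `<path>`. Its stroke #ff0000 means cut at S772, F1173. After flipping Y the toolpath is (90.035,119.463) → (89.717,119.983) → (91.821,120.605) → (96.124,120.786) → (102.405,119.982) → (110.441,117.650).

Shape 2 is a rectangle drawn with `<polygon>`. Its stroke #ff0000 means cut at S772, F1173. After flipping Y the toolpath is (72.799,94.879) → (92.884,94.879) → (92.884,30.725) → (72.799,30.725) → (72.799,94.879), returning to the start.

Shape 3 is a open polyline drawn with `<path>`. Its stroke #ff0000 means cut at S772, F1173. After flipping Y the toolpath is (89.768,48.219) → (70.345,131.902) → (105.619,131.316) → (29.606,24.995) → (97.540,128.147) → (57.466,74.661).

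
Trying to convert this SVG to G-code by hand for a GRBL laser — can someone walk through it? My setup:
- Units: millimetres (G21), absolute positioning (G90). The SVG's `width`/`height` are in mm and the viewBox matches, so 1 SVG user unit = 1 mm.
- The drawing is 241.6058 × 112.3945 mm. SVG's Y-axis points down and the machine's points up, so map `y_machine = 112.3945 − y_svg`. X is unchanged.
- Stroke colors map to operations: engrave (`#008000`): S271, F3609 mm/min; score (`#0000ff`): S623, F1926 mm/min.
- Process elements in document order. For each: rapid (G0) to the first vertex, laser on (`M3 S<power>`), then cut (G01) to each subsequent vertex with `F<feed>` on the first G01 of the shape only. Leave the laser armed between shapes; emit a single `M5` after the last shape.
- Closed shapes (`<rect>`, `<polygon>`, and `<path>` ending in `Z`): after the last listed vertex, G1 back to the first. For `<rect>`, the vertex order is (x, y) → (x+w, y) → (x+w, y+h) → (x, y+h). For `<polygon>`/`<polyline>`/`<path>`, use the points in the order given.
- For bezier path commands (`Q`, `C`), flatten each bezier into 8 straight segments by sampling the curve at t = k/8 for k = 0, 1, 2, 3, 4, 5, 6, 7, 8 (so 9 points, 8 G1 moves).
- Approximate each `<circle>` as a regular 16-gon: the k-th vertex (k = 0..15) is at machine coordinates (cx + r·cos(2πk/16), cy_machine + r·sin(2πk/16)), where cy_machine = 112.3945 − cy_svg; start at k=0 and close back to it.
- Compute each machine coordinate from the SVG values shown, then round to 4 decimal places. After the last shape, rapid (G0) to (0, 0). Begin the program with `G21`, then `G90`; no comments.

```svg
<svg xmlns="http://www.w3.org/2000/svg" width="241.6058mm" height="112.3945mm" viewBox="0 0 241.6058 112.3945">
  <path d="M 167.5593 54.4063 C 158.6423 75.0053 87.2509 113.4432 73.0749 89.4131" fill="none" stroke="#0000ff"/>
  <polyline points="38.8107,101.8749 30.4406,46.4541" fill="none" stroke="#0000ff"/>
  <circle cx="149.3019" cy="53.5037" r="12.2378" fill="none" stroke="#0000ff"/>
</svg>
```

G21
G90
G0 X167.5593 Y57.9882
M3 S623
G01 X161.5207 Y49.5842 F1926
G01 X151.0278 Y40.4490
G01 X137.4831 Y31.5235
G01 X122.2892 Y23.7489
G01 X106.8489 Y18.0663
G01 X92.5646 Y15.4168
G01 X80.8391 Y16.7415
G01 X73.0749 Y22.9814
G0 X38.8107 Y10.5196
M3 S623
G01 X30.4406 Y65.9404 F1926
G0 X161.5397 Y58.8908
M3 S623
G01 X160.6082 Y63.5740 F1926
G01 X157.9553 Y67.5442
G01 X153.9851 Y70.1971
G01 X149.3019 Y71.1286
G01 X144.6187 Y70.1971
G01 X140.6485 Y67.5442
G01 X137.9956 Y63.5740
G01 X137.0641 Y58.8908
G01 X137.9956 Y54.2076
G01 X140.6485 Y50.2374
G01 X144.6187 Y47.5845
G01 X149.3019 Y46.6530
G01 X153.9851 Y47.5845
G01 X157.9553 Y50.2374
G01 X160.6082 Y54.2076
G01 X161.5397 Y58.8908
M5
G0 X0.0000 Y0.0000

viewBox `0 0 241.6058 112.3945` with mm width/height → 1 unit = 1 mm. Flip: y_m = 112.3945 − y_svg.

**Shape 1** — `<path>` cubic bezier, stroke `#0000ff` → score (S623, F1926). Control points (SVG): P0=(167.5593,54.4063), P1=(158.6423,75.0053), P2=(87.2509,113.4432), P3=(73.0749,89.4131); sampled at t=k/8. Machine vertices: (167.5593,57.9882) → (161.5207,49.5842) → (151.0278,40.4490) → (137.4831,31.5235) → (122.2892,23.7489) → (106.8489,18.0663) → (92.5646,15.4168) → (80.8391,16.7415) → (73.0749,22.9814). Open path.

**Shape 2** — `<polyline>` line segment, stroke `#0000ff` → score (S623, F1926). Machine vertices: (38.8107,10.5196) → (30.4406,65.9404). Open path.

**Shape 3** — `<circle>` circle, stroke `#0000ff` → score (S623, F1926). Machine vertices: (161.5397,58.8908) → (160.6082,63.5740) → (157.9553,67.5442) → (153.9851,70.1971) → (149.3019,71.1286) → (144.6187,70.1971) → (140.6485,67.5442) → (137.9956,63.5740) → (137.0641,58.8908) → (137.9956,54.2076) → (140.6485,50.2374) → (144.6187,47.5845) → (149.3019,46.6530) → (153.9851,47.5845) → (157.9553,50.2374) → (160.6082,54.2076) → (161.5397,58.8908). Closed: final G1 returns to the first vertex.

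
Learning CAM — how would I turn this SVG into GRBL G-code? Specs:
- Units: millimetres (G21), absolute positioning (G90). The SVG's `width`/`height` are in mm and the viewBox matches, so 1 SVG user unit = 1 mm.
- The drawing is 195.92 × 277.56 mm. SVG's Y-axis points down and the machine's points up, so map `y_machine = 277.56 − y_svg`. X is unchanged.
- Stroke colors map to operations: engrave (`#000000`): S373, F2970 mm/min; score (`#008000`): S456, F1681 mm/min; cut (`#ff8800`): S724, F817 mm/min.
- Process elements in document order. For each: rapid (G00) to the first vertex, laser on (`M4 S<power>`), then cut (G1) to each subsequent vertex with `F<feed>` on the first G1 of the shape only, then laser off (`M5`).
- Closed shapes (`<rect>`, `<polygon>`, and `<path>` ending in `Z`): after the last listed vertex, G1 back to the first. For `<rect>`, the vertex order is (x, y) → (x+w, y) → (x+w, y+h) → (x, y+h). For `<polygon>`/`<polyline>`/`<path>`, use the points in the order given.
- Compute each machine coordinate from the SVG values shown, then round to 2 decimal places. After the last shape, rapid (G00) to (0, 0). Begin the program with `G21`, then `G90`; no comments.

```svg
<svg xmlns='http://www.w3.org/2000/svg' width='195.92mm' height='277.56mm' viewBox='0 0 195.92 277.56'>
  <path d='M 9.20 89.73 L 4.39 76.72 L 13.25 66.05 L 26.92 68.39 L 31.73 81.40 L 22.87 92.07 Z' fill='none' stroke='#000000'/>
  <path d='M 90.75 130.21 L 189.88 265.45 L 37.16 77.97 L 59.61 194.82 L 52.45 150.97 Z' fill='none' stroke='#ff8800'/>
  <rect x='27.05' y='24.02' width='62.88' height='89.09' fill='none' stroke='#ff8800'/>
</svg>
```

viewBox `0 0 195.92 277.56` with mm width/height → 1 unit = 1 mm. Flip: y_m = 277.56 − y_svg.

**Shape 1** — `<path>` regular polygon, stroke `#000000` → engrave (S373, F2970). Machine vertices: (9.20,187.83) → (4.39,200.84) → (13.25,211.51) → (26.92,209.17) → (31.73,196.16) → (22.87,185.49) → (9.20,187.83). Closed: final G1 returns to the first vertex.

**Shape 2** — `<path>` closed polygon, stroke `#ff8800` → cut (S724, F817). Machine vertices: (90.75,147.35) → (189.88,12.11) → (37.16,199.59) → (59.61,82.74) → (52.45,126.59) → (90.75,147.35). Closed: final G1 returns to the first vertex.

**Shape 3** — `<rect>` rectangle, stroke `#ff8800` → cut (S724, F817). Machine vertices: (27.05,253.54) → (89.93,253.54) → (89.93,164.45) → (27.05,164.45) → (27.05,253.54). Closed: final G1 returns to the first vertex.

G21
G90
G00 X9.20 Y187.83
M4 S373
G1 X4.39 Y200.84 F2970
G1 X13.25 Y211.51
G1 X26.92 Y209.17
G1 X31.73 Y196.16
G1 X22.87 Y185.49
G1 X9.20 Y187.83
M5
G00 X90.75 Y147.35
M4 S724
G1 X189.88 Y12.11 F817
G1 X37.16 Y199.59
G1 X59.61 Y82.74
G1 X52.45 Y126.59
G1 X90.75 Y147.35
M5
G00 X27.05 Y253.54
M4 S724
G1 X89.93 Y253.54 F817
G1 X89.93 Y164.45
G1 X27.05 Y164.45
G1 X27.05 Y253.54
M5
G00 X0.00 Y0.00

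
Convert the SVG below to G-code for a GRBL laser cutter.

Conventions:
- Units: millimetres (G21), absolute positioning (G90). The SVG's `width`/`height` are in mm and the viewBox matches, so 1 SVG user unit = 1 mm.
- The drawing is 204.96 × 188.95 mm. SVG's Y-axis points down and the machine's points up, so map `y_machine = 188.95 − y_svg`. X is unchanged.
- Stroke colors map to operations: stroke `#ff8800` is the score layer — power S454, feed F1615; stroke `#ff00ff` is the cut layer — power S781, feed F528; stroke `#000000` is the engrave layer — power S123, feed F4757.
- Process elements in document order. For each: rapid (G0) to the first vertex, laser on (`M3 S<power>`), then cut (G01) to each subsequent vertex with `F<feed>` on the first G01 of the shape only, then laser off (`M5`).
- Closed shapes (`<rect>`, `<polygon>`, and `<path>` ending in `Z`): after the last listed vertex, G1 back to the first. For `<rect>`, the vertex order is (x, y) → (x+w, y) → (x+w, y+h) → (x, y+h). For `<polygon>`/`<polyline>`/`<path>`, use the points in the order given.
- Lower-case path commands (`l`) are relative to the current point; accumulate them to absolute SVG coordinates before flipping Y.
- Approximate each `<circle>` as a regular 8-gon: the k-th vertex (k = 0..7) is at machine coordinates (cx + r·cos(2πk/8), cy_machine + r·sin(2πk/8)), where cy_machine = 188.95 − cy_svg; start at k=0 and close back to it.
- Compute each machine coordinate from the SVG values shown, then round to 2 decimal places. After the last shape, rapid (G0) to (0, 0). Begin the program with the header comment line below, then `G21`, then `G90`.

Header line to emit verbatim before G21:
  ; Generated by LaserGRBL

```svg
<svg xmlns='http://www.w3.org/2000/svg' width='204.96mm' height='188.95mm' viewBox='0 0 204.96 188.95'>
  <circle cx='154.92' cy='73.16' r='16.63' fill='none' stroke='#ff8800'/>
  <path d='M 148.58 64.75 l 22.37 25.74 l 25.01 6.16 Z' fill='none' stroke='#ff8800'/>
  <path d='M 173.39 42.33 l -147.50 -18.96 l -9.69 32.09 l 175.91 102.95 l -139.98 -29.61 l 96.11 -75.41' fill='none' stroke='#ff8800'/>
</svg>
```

viewBox `0 0 204.96 188.95` with mm width/height → 1 unit = 1 mm. Flip: y_m = 188.95 − y_svg.

**Shape 1** — `<circle>` circle, stroke `#ff8800` → score (S454, F1615). Machine vertices: (171.55,115.79) → (166.68,127.55) → (154.92,132.42) → (143.16,127.55) → (138.29,115.79) → (143.16,104.03) → (154.92,99.16) → (166.68,104.03) → (171.55,115.79). Closed: final G1 returns to the first vertex.

**Shape 2** — `<path>` closed polygon, stroke `#ff8800` → score (S454, F1615). Machine vertices: (148.58,124.20) → (170.95,98.46) → (195.96,92.30) → (148.58,124.20). Closed: final G1 returns to the first vertex.

**Shape 3** — `<path>` open polyline, stroke `#ff8800` → score (S454, F1615). Machine vertices: (173.39,146.62) → (25.89,165.58) → (16.20,133.49) → (192.11,30.54) → (52.13,60.15) → (148.24,135.56). Open path.

; Generated by LaserGRBL
G21
G90
G0 X171.55 Y115.79
M3 S454
G01 X166.68 Y127.55 F1615
G01 X154.92 Y132.42
G01 X143.16 Y127.55
G01 X138.29 Y115.79
G01 X143.16 Y104.03
G01 X154.92 Y99.16
G01 X166.68 Y104.03
G01 X171.55 Y115.79
M5
G0 X148.58 Y124.20
M3 S454
G01 X170.95 Y98.46 F1615
G01 X195.96 Y92.30
G01 X148.58 Y124.20
M5
G0 X173.39 Y146.62
M3 S454
G01 X25.89 Y165.58 F1615
G01 X16.20 Y133.49
G01 X192.11 Y30.54
G01 X52.13 Y60.15
G01 X148.24 Y135.56
M5
G0 X0.00 Y0.00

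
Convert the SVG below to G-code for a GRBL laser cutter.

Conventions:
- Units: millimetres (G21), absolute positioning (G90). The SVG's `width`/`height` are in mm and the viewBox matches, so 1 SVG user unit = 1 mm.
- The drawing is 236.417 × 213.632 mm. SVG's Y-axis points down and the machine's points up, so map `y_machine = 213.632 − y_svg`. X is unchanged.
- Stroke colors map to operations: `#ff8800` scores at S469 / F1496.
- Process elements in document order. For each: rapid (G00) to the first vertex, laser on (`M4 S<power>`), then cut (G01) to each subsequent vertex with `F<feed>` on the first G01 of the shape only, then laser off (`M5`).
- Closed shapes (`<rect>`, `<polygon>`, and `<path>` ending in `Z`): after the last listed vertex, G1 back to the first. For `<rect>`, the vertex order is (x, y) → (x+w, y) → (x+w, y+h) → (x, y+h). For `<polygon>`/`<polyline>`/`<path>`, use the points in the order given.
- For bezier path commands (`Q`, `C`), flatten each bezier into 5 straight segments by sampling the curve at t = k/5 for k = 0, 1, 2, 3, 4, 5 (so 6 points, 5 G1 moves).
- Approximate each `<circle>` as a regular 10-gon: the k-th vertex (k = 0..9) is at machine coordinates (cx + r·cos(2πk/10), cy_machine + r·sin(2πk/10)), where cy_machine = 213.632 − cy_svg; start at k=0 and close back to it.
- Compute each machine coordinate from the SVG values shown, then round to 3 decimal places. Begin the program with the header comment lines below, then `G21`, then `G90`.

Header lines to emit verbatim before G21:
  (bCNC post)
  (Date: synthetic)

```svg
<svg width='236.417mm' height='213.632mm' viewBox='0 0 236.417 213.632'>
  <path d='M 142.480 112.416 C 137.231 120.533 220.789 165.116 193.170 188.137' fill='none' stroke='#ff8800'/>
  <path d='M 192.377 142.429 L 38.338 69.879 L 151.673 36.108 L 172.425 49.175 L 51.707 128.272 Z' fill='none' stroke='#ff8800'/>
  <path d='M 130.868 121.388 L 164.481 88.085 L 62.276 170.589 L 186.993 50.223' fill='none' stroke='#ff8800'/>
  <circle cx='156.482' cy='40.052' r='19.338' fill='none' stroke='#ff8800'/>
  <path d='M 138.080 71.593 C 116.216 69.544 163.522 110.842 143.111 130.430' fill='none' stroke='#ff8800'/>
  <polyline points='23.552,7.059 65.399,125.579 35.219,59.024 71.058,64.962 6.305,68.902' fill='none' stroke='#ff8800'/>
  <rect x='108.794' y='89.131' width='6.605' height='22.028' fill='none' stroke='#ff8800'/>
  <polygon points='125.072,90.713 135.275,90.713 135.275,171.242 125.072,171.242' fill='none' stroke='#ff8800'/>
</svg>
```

Since the viewBox matches the mm dimensions, user units are millimetres directly. The only transform is the Y-flip y_m = 213.632 − y_svg.

Shape 1 is a cubic bezier drawn with `<path>`. Its stroke #ff8800 means score at S469, F1496. After flipping Y the toolpath is (142.480,101.216) → (148.388,92.434) → (166.010,77.686) → (185.747,59.756) → (198.000,41.431) → (193.170,25.495).

Shape 2 is a closed polygon drawn with `<path>`. Its stroke #ff8800 means score at S469, F1496. After flipping Y the toolpath is (192.377,71.203) → (38.338,143.753) → (151.673,177.524) → (172.425,164.457) → (51.707,85.360) → (192.377,71.203), returning to the start.

Shape 3 is a open polyline drawn with `<path>`. Its stroke #ff8800 means score at S469, F1496. After flipping Y the toolpath is (130.868,92.244) → (164.481,125.547) → (62.276,43.043) → (186.993,163.409).

Shape 4 is a circle drawn with `<circle>`. Its stroke #ff8800 means score at S469, F1496. After flipping Y the toolpath is (175.820,173.580) → (172.127,184.947) → (162.458,191.972) → (150.506,191.972) → (140.837,184.947) → (137.144,173.580) → (140.837,162.213) → (150.506,155.188) → (162.458,155.188) → (172.127,162.213) → (175.820,173.580), returning to the start.

Shape 5 is a cubic bezier drawn with `<path>`. Its stroke #ff8800 means score at S469, F1496. After flipping Y the toolpath is (138.080,142.039) → (132.167,138.587) → (136.284,127.855) → (143.861,112.965) → (148.327,97.040) → (143.111,83.202).

Shape 6 is a open polyline drawn with `<polyline>`. Its stroke #ff8800 means score at S469, F1496. After flipping Y the toolpath is (23.552,206.573) → (65.399,88.053) → (35.219,154.608) → (71.058,148.670) → (6.305,144.730).

Shape 7 is a rectangle drawn with `<rect>`. Its stroke #ff8800 means score at S469, F1496. After flipping Y the toolpath is (108.794,124.501) → (115.399,124.501) → (115.399,102.473) → (108.794,102.473) → (108.794,124.501), returning to the start.

Shape 8 is a rectangle drawn with `<polygon>`. Its stroke #ff8800 means score at S469, F1496. After flipping Y the toolpath is (125.072,122.919) → (135.275,122.919) → (135.275,42.390) → (125.072,42.390) → (125.072,122.919), returning to the start.

(bCNC post)
(Date: synthetic)
G21
G90
G00 X142.480 Y101.216
M4 S469
G01 X148.388 Y92.434 F1496
G01 X166.010 Y77.686
G01 X185.747 Y59.756
G01 X198.000 Y41.431
G01 X193.170 Y25.495
M5
G00 X192.377 Y71.203
M4 S469
G01 X38.338 Y143.753 F1496
G01 X151.673 Y177.524
G01 X172.425 Y164.457
G01 X51.707 Y85.360
G01 X192.377 Y71.203
M5
G00 X130.868 Y92.244
M4 S469
G01 X164.481 Y125.547 F1496
G01 X62.276 Y43.043
G01 X186.993 Y163.409
M5
G00 X175.820 Y173.580
M4 S469
G01 X172.127 Y184.947 F1496
G01 X162.458 Y191.972
G01 X150.506 Y191.972
G01 X140.837 Y184.947
G01 X137.144 Y173.580
G01 X140.837 Y162.213
G01 X150.506 Y155.188
G01 X162.458 Y155.188
G01 X172.127 Y162.213
G01 X175.820 Y173.580
M5
G00 X138.080 Y142.039
M4 S469
G01 X132.167 Y138.587 F1496
G01 X136.284 Y127.855
G01 X143.861 Y112.965
G01 X148.327 Y97.040
G01 X143.111 Y83.202
M5
G00 X23.552 Y206.573
M4 S469
G01 X65.399 Y88.053 F1496
G01 X35.219 Y154.608
G01 X71.058 Y148.670
G01 X6.305 Y144.730
M5
G00 X108.794 Y124.501
M4 S469
G01 X115.399 Y124.501 F1496
G01 X115.399 Y102.473
G01 X108.794 Y102.473
G01 X108.794 Y124.501
M5
G00 X125.072 Y122.919
M4 S469
G01 X135.275 Y122.919 F1496
G01 X135.275 Y42.390
G01 X125.072 Y42.390
G01 X125.072 Y122.919
M5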